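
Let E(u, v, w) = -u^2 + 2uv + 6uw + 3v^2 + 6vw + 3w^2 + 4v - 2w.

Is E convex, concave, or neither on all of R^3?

E is quadratic, so its Hessian is the constant matrix H = [[-2, 2, 6], [2, 6, 6], [6, 6, 6]].
Leading principal minors: -2, -16, -96.
Neither pattern holds ⇒ H is indefinite ⇒ neither convex nor concave.

neither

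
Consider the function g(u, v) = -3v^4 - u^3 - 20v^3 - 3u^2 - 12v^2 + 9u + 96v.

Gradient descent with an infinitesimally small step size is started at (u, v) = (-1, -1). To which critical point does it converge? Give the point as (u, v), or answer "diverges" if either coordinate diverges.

g is separable, so gradient descent decouples: u follows -∂g/∂u, v follows -∂g/∂v.
∂g/∂u = -3(u - 1)(u + 3); at u=-1 this is 12, so u decreases.
∂g/∂v = -12(v - 1)(v + 2)(v + 4); at v=-1 this is 72, so v decreases.
u converges to its nearest critical value -3 (a local min of the u-part); v converges to -2. The iterate converges to (-3, -2).

(-3, -2)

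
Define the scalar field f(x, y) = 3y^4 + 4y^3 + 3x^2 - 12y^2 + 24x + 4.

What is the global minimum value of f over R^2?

-76

f(x,y) separates as P(x) + Q(y) + 4, so its minimum is min P + min Q + 4.
P'(x) = 6x + 24 vanishes at x ∈ {-4}; Q'(y) = 12y(y - 1)(y + 2) vanishes at y ∈ {-2, 0, 1}.
Local minima of P (where P''>0): P(-4)=-48. Local minima of Q: Q(-2)=-32, Q(1)=-5.
So the global minimum of f is P(-4) + Q(-2) + 4 = -48 − 32 + 4 = -76, attained at (-4, -2).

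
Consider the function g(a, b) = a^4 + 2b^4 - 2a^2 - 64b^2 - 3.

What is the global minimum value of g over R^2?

g(a,b) separates as P(a) + Q(b) − 3, so its minimum is min P + min Q − 3.
P'(a) = 4a(a - 1)(a + 1) vanishes at a ∈ {-1, 0, 1}; Q'(b) = 8b(b - 4)(b + 4) vanishes at b ∈ {-4, 0, 4}.
Local minima of P (where P''>0): P(-1)=-1, P(1)=-1. Local minima of Q: Q(-4)=-512, Q(4)=-512.
So the global minimum of g is P(-1) + Q(-4) − 3 = -1 − 512 − 3 = -516, attained at (-1, -4).

-516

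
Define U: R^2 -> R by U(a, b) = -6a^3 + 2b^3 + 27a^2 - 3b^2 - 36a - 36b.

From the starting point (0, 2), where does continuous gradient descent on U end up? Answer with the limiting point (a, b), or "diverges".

U is separable, so gradient descent decouples: a follows -∂U/∂a, b follows -∂U/∂b.
∂U/∂a = -18(a - 2)(a - 1); at a=0 this is -36, so a increases.
∂U/∂b = 6(b - 3)(b + 2); at b=2 this is -24, so b increases.
a converges to its nearest critical value 1 (a local min of the a-part); b converges to 3. The iterate converges to (1, 3).

(1, 3)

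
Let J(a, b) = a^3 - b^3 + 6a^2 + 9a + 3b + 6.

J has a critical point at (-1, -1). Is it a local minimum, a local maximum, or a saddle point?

The mixed partial ∂²J/∂a∂b is 0, so the Hessian at any point is diag(J_aa, J_bb) = diag(6(a + 2), -6b).
At (-1, -1): H = diag(6, 6).
Both eigenvalues are positive, so H is positive definite: a local minimum.

local minimum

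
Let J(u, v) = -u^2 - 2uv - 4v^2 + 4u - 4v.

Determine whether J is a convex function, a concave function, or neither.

J is quadratic, so its Hessian is the constant matrix H = [[-2, -2], [-2, -8]].
det(H) = 12, tr(H) = -10.
det(H) > 0 and tr(H) < 0, so H is negative definite everywhere: concave.

concave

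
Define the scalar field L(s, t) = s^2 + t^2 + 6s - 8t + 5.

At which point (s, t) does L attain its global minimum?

L(s,t) separates as P(s) + Q(t) + 5, so its minimum is min P + min Q + 5.
P'(s) = 2s + 6 vanishes at s ∈ {-3}; Q'(t) = 2(t - 4) vanishes at t ∈ {4}.
Local minima of P (where P''>0): P(-3)=-9. Local minima of Q: Q(4)=-16.
So the global minimum of L is P(-3) + Q(4) + 5 = -9 − 16 + 5 = -20, attained at (-3, 4).

(-3, 4)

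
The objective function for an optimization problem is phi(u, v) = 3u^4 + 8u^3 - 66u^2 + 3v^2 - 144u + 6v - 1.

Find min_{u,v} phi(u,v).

-571

phi(u,v) separates as P(u) + Q(v) − 1, so its minimum is min P + min Q − 1.
P'(u) = 12(u - 3)(u + 1)(u + 4) vanishes at u ∈ {-4, -1, 3}; Q'(v) = 6v + 6 vanishes at v ∈ {-1}.
Local minima of P (where P''>0): P(-4)=-224, P(3)=-567. Local minima of Q: Q(-1)=-3.
So the global minimum of phi is P(3) + Q(-1) − 1 = -567 − 3 − 1 = -571, attained at (3, -1).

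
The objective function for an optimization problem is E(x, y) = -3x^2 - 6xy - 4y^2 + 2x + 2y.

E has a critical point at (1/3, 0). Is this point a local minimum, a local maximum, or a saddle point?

local maximum

The Hessian of E is constant: H = [[-6, -6], [-6, -8]].
det(H) = (-6)·(-8) − (-6)² = 12.
det(H) > 0 and tr(H) = -14 < 0, so H is negative definite and the point is a local maximum.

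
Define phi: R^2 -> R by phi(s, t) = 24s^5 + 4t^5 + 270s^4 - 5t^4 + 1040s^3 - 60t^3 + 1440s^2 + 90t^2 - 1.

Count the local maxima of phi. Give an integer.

phi separates as a function of s plus a function of t, so ∇phi=0 decouples.
∂phi/∂s = 120s(s + 2)(s + 3)(s + 4) = 0 at s ∈ {-4, -3, -2, 0}; ∂phi/∂t = 20t(t - 3)(t - 1)(t + 3) = 0 at t ∈ {-3, 0, 1, 3}.
The Hessian is diagonal: diag(phi_ss, phi_tt). Second derivatives: phi_ss(-4)=-960, phi_ss(-3)=360, phi_ss(-2)=-480, phi_ss(0)=2880; phi_tt(-3)=-1440, phi_tt(0)=180, phi_tt(1)=-160, phi_tt(3)=720.
Local maxima occur where both diagonal entries negative: (-4, -3), (-4, 1), (-2, -3), (-2, 1). Count: 4.

4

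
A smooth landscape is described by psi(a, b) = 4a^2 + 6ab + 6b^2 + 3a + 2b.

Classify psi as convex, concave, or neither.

psi is quadratic, so its Hessian is the constant matrix H = [[8, 6], [6, 12]].
det(H) = 60, tr(H) = 20.
det(H) > 0 and tr(H) > 0, so H is positive definite everywhere: convex.

convex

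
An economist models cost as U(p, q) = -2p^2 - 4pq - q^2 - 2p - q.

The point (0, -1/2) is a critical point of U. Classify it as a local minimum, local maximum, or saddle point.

saddle point

The Hessian of U is constant: H = [[-4, -4], [-4, -2]].
det(H) = (-4)·(-2) − (-4)² = -8.
Since det(H) < 0, H is indefinite and the critical point is a saddle point.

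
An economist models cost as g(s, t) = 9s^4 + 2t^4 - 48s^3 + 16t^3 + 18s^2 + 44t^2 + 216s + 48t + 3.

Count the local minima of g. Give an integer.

g separates as a function of s plus a function of t, so ∇g=0 decouples.
∂g/∂s = 36(s - 3)(s - 2)(s + 1) = 0 at s ∈ {-1, 2, 3}; ∂g/∂t = 8(t + 1)(t + 2)(t + 3) = 0 at t ∈ {-3, -2, -1}.
The Hessian is diagonal: diag(g_ss, g_tt). Second derivatives: g_ss(-1)=432, g_ss(2)=-108, g_ss(3)=144; g_tt(-3)=16, g_tt(-2)=-8, g_tt(-1)=16.
Local minima occur where both diagonal entries positive: (-1, -3), (-1, -1), (3, -3), (3, -1). Count: 4.

4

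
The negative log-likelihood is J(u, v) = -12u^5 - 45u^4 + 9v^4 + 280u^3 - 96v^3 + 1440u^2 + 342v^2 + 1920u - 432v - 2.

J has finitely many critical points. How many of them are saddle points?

6

J separates as a function of u plus a function of v, so ∇J=0 decouples.
∂J/∂u = -60(u - 4)(u + 1)(u + 2)(u + 4) = 0 at u ∈ {-4, -2, -1, 4}; ∂J/∂v = 36(v - 4)(v - 3)(v - 1) = 0 at v ∈ {1, 3, 4}.
The Hessian is diagonal: diag(J_uu, J_vv). Second derivatives: J_uu(-4)=2880, J_uu(-2)=-720, J_uu(-1)=900, J_uu(4)=-14400; J_vv(1)=216, J_vv(3)=-72, J_vv(4)=108.
Saddle points occur where the two diagonal entries have opposite signs: (-4, 3), (-2, 1), (-2, 4), (-1, 3), (4, 1), (4, 4). Count: 6.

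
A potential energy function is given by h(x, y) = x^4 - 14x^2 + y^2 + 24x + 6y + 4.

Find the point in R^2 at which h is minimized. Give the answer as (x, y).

h(x,y) separates as P(x) + Q(y) + 4, so its minimum is min P + min Q + 4.
P'(x) = 4(x - 2)(x - 1)(x + 3) vanishes at x ∈ {-3, 1, 2}; Q'(y) = 2y + 6 vanishes at y ∈ {-3}.
Local minima of P (where P''>0): P(-3)=-117, P(2)=8. Local minima of Q: Q(-3)=-9.
So the global minimum of h is P(-3) + Q(-3) + 4 = -117 − 9 + 4 = -122, attained at (-3, -3).

(-3, -3)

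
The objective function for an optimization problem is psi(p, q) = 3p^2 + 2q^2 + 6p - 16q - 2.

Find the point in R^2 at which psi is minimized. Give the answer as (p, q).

(-1, 4)

psi(p,q) separates as A(p) + B(q) − 2, so its minimum is min A + min B − 2.
A'(p) = 6p + 6 vanishes at p ∈ {-1}; B'(q) = 4q - 16 vanishes at q ∈ {4}.
Local minima of A (where A''>0): A(-1)=-3. Local minima of B: B(4)=-32.
So the global minimum of psi is A(-1) + B(4) − 2 = -3 − 32 − 2 = -37, attained at (-1, 4).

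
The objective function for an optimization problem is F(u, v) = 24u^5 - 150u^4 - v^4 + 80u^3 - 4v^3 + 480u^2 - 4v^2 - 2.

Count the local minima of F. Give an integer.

F separates as a function of u plus a function of v, so ∇F=0 decouples.
∂F/∂u = 120u(u - 4)(u - 2)(u + 1) = 0 at u ∈ {-1, 0, 2, 4}; ∂F/∂v = -4v(v + 1)(v + 2) = 0 at v ∈ {-2, -1, 0}.
The Hessian is diagonal: diag(F_uu, F_vv). Second derivatives: F_uu(-1)=-1800, F_uu(0)=960, F_uu(2)=-1440, F_uu(4)=4800; F_vv(-2)=-8, F_vv(-1)=4, F_vv(0)=-8.
Local minima occur where both diagonal entries positive: (0, -1), (4, -1). Count: 2.

2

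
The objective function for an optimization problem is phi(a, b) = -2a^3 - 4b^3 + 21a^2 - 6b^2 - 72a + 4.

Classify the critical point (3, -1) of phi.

The mixed partial ∂²phi/∂a∂b is 0, so the Hessian at any point is diag(phi_aa, phi_bb) = diag(6(-2a + 7), -12(2b + 1)).
At (3, -1): H = diag(6, 12).
Both eigenvalues are positive, so H is positive definite: a local minimum.

local minimum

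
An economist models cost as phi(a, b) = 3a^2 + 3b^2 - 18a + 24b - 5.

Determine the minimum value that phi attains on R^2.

phi(a,b) separates as P(a) + Q(b) − 5, so its minimum is min P + min Q − 5.
P'(a) = 6a - 18 vanishes at a ∈ {3}; Q'(b) = 6b + 24 vanishes at b ∈ {-4}.
Local minima of P (where P''>0): P(3)=-27. Local minima of Q: Q(-4)=-48.
So the global minimum of phi is P(3) + Q(-4) − 5 = -27 − 48 − 5 = -80, attained at (3, -4).

-80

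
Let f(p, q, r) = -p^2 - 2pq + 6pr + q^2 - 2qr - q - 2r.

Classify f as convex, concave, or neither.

neither

f is quadratic, so its Hessian is the constant matrix H = [[-2, -2, 6], [-2, 2, -2], [6, -2, 0]].
Leading principal minors: -2, -8, -16.
Neither pattern holds ⇒ H is indefinite ⇒ neither convex nor concave.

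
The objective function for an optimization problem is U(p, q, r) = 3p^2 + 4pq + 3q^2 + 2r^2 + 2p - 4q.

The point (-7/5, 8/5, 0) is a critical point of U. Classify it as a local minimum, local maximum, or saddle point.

local minimum

The Hessian is constant: H = [[6, 4, 0], [4, 6, 0], [0, 0, 4]].
Leading principal minors: Δ₁ = 6, Δ₂ = 20, Δ₃ = 80.
All leading minors are positive, so H is positive definite: a local minimum.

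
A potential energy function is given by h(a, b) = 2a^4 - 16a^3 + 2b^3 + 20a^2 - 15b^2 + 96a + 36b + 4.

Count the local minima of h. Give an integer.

h separates as a function of a plus a function of b, so ∇h=0 decouples.
∂h/∂a = 8(a - 4)(a - 3)(a + 1) = 0 at a ∈ {-1, 3, 4}; ∂h/∂b = 6(b - 3)(b - 2) = 0 at b ∈ {2, 3}.
The Hessian is diagonal: diag(h_aa, h_bb). Second derivatives: h_aa(-1)=160, h_aa(3)=-32, h_aa(4)=40; h_bb(2)=-6, h_bb(3)=6.
Local minima occur where both diagonal entries positive: (-1, 3), (4, 3). Count: 2.

2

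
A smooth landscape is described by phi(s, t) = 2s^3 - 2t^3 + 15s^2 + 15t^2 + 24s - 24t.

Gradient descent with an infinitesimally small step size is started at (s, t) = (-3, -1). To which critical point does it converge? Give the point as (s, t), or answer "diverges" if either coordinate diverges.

phi is separable, so gradient descent decouples: s follows -∂phi/∂s, t follows -∂phi/∂t.
∂phi/∂s = 6(s + 1)(s + 4); at s=-3 this is -12, so s increases.
∂phi/∂t = -6(t - 4)(t - 1); at t=-1 this is -60, so t increases.
s converges to its nearest critical value -1 (a local min of the s-part); t converges to 1. The iterate converges to (-1, 1).

(-1, 1)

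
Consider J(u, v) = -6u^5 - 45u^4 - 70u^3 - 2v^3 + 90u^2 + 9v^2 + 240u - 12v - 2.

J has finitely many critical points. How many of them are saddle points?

4

J separates as a function of u plus a function of v, so ∇J=0 decouples.
∂J/∂u = -30(u - 1)(u + 1)(u + 2)(u + 4) = 0 at u ∈ {-4, -2, -1, 1}; ∂J/∂v = -6(v - 2)(v - 1) = 0 at v ∈ {1, 2}.
The Hessian is diagonal: diag(J_uu, J_vv). Second derivatives: J_uu(-4)=900, J_uu(-2)=-180, J_uu(-1)=180, J_uu(1)=-900; J_vv(1)=6, J_vv(2)=-6.
Saddle points occur where the two diagonal entries have opposite signs: (-4, 2), (-2, 1), (-1, 2), (1, 1). Count: 4.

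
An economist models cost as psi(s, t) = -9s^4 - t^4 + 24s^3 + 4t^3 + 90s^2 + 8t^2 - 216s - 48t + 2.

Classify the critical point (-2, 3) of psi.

local maximum

The mixed partial ∂²psi/∂s∂t is 0, so the Hessian at any point is diag(psi_ss, psi_tt) = diag(36(-3s^2 + 4s + 5), 4(-3t^2 + 6t + 4)).
At (-2, 3): H = diag(-540, -20).
Both eigenvalues are negative, so H is negative definite: a local maximum.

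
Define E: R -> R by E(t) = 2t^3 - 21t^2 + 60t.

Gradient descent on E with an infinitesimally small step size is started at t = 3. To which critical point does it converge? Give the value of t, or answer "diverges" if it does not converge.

5

E'(t) = 6(t - 5)(t - 2), so E'(3) = -12.
Gradient descent moves in the -E' direction, i.e. t is increasing.
The nearest critical point in that direction is t = 5, where E'' = 18 > 0 (a local minimum). The iterate converges there.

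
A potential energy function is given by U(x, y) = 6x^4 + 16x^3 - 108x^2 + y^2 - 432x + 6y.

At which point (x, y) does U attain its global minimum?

(3, -3)

U(x,y) separates as P(x) + Q(y), so its minimum is min P + min Q.
P'(x) = 24(x - 3)(x + 2)(x + 3) vanishes at x ∈ {-3, -2, 3}; Q'(y) = 2y + 6 vanishes at y ∈ {-3}.
Local minima of P (where P''>0): P(-3)=378, P(3)=-1350. Local minima of Q: Q(-3)=-9.
So the global minimum of U is P(3) + Q(-3) = -1350 − 9 = -1359, attained at (3, -3).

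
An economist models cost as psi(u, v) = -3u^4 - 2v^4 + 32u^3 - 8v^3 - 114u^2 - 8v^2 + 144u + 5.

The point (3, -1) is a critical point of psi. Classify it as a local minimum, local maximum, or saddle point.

The mixed partial ∂²psi/∂u∂v is 0, so the Hessian at any point is diag(psi_uu, psi_vv) = diag(12(-3u^2 + 16u - 19), -8(3v^2 + 6v + 2)).
At (3, -1): H = diag(24, 8).
Both eigenvalues are positive, so H is positive definite: a local minimum.

local minimum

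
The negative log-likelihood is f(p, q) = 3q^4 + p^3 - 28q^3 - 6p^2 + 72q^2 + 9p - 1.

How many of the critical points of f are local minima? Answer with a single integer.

f separates as a function of p plus a function of q, so ∇f=0 decouples.
∂f/∂p = 3(p - 3)(p - 1) = 0 at p ∈ {1, 3}; ∂f/∂q = 12q(q - 4)(q - 3) = 0 at q ∈ {0, 3, 4}.
The Hessian is diagonal: diag(f_pp, f_qq). Second derivatives: f_pp(1)=-6, f_pp(3)=6; f_qq(0)=144, f_qq(3)=-36, f_qq(4)=48.
Local minima occur where both diagonal entries positive: (3, 0), (3, 4). Count: 2.

2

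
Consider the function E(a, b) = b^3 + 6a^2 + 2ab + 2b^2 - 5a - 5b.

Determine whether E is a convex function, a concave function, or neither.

The term b^3 is cubic, so the Hessian is not constant.
∂²E/∂b² = 6b + 4, which takes both signs as b varies (negative for sufficiently negative b). A diagonal entry of the Hessian changing sign means the Hessian is neither positive- nor negative-semidefinite on all of R^2.

neither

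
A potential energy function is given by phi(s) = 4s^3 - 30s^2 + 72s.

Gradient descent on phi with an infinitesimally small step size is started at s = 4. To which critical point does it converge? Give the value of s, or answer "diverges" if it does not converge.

phi'(s) = 12(s - 3)(s - 2), so phi'(4) = 24.
Gradient descent moves in the -phi' direction, i.e. s is decreasing.
The nearest critical point in that direction is s = 3, where phi'' = 12 > 0 (a local minimum). The iterate converges there.

3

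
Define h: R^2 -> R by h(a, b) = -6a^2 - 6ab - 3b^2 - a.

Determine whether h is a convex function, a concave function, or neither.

concave

h is quadratic, so its Hessian is the constant matrix H = [[-12, -6], [-6, -6]].
det(H) = 36, tr(H) = -18.
det(H) > 0 and tr(H) < 0, so H is negative definite everywhere: concave.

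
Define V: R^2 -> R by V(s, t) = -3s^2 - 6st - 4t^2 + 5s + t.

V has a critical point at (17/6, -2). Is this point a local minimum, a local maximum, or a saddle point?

local maximum

The Hessian of V is constant: H = [[-6, -6], [-6, -8]].
det(H) = (-6)·(-8) − (-6)² = 12.
det(H) > 0 and tr(H) = -14 < 0, so H is negative definite and the point is a local maximum.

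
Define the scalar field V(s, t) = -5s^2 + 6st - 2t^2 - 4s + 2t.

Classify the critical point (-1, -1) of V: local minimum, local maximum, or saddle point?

The Hessian of V is constant: H = [[-10, 6], [6, -4]].
det(H) = (-10)·(-4) − 6² = 4.
det(H) > 0 and tr(H) = -14 < 0, so H is negative definite and the point is a local maximum.

local maximum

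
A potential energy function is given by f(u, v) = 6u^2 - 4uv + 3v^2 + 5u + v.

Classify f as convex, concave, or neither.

convex

f is quadratic, so its Hessian is the constant matrix H = [[12, -4], [-4, 6]].
det(H) = 56, tr(H) = 18.
det(H) > 0 and tr(H) > 0, so H is positive definite everywhere: convex.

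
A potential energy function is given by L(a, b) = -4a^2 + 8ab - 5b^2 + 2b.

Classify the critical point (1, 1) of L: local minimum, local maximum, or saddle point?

The Hessian of L is constant: H = [[-8, 8], [8, -10]].
det(H) = (-8)·(-10) − 8² = 16.
det(H) > 0 and tr(H) = -18 < 0, so H is negative definite and the point is a local maximum.

local maximum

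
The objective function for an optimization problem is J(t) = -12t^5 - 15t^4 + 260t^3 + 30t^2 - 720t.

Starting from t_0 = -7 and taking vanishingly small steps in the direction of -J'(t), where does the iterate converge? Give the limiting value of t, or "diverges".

J'(t) = -60(t - 3)(t - 1)(t + 1)(t + 4), so J'(-7) = -86400.
Gradient descent moves in the -J' direction, i.e. t is increasing.
The nearest critical point in that direction is t = -4, where J'' = 6300 > 0 (a local minimum). The iterate converges there.

-4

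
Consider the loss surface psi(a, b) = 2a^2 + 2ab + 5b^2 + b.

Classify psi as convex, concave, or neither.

psi is quadratic, so its Hessian is the constant matrix H = [[4, 2], [2, 10]].
det(H) = 36, tr(H) = 14.
det(H) > 0 and tr(H) > 0, so H is positive definite everywhere: convex.

convex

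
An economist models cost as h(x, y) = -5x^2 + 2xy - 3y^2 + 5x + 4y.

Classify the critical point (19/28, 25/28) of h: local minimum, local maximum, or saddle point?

The Hessian of h is constant: H = [[-10, 2], [2, -6]].
det(H) = (-10)·(-6) − 2² = 56.
det(H) > 0 and tr(H) = -16 < 0, so H is negative definite and the point is a local maximum.

local maximum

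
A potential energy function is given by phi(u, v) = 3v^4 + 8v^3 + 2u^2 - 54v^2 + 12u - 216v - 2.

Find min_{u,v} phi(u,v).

-695

phi(u,v) separates as P(u) + Q(v) − 2, so its minimum is min P + min Q − 2.
P'(u) = 4u + 12 vanishes at u ∈ {-3}; Q'(v) = 12(v - 3)(v + 2)(v + 3) vanishes at v ∈ {-3, -2, 3}.
Local minima of P (where P''>0): P(-3)=-18. Local minima of Q: Q(-3)=189, Q(3)=-675.
So the global minimum of phi is P(-3) + Q(3) − 2 = -18 − 675 − 2 = -695, attained at (-3, 3).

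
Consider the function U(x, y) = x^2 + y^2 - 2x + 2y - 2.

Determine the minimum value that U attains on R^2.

U(x,y) separates as P(x) + Q(y) − 2, so its minimum is min P + min Q − 2.
P'(x) = 2x - 2 vanishes at x ∈ {1}; Q'(y) = 2y + 2 vanishes at y ∈ {-1}.
Local minima of P (where P''>0): P(1)=-1. Local minima of Q: Q(-1)=-1.
So the global minimum of U is P(1) + Q(-1) − 2 = -1 − 1 − 2 = -4, attained at (1, -1).

-4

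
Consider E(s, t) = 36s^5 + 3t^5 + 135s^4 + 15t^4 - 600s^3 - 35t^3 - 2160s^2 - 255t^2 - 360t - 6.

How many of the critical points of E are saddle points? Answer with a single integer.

8

E separates as a function of s plus a function of t, so ∇E=0 decouples.
∂E/∂s = 180s(s - 3)(s + 2)(s + 4) = 0 at s ∈ {-4, -2, 0, 3}; ∂E/∂t = 15(t - 3)(t + 1)(t + 2)(t + 4) = 0 at t ∈ {-4, -2, -1, 3}.
The Hessian is diagonal: diag(E_ss, E_tt). Second derivatives: E_ss(-4)=-10080, E_ss(-2)=3600, E_ss(0)=-4320, E_ss(3)=18900; E_tt(-4)=-630, E_tt(-2)=150, E_tt(-1)=-180, E_tt(3)=2100.
Saddle points occur where the two diagonal entries have opposite signs: (-4, -2), (-4, 3), (-2, -4), (-2, -1), (0, -2), (0, 3), (3, -4), (3, -1). Count: 8.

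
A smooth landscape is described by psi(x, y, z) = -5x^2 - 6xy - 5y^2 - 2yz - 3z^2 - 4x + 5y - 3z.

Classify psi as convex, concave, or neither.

concave

psi is quadratic, so its Hessian is the constant matrix H = [[-10, -6, 0], [-6, -10, -2], [0, -2, -6]].
Leading principal minors: -10, 64, -344.
Signs alternate −, +, − ⇒ H ≺ 0 ⇒ concave.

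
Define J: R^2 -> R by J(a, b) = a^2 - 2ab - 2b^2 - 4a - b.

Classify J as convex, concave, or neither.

J is quadratic, so its Hessian is the constant matrix H = [[2, -2], [-2, -4]].
det(H) = -12, tr(H) = -2.
det(H) < 0, so H is indefinite: neither convex nor concave.

neither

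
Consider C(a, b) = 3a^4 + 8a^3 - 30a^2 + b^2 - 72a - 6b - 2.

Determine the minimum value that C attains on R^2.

C(a,b) separates as P(a) + Q(b) − 2, so its minimum is min P + min Q − 2.
P'(a) = 12(a - 2)(a + 1)(a + 3) vanishes at a ∈ {-3, -1, 2}; Q'(b) = 2b - 6 vanishes at b ∈ {3}.
Local minima of P (where P''>0): P(-3)=-27, P(2)=-152. Local minima of Q: Q(3)=-9.
So the global minimum of C is P(2) + Q(3) − 2 = -152 − 9 − 2 = -163, attained at (2, 3).

-163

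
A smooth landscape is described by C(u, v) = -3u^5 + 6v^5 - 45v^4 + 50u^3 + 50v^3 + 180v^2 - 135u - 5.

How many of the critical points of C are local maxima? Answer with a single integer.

4

C separates as a function of u plus a function of v, so ∇C=0 decouples.
∂C/∂u = -15(u - 3)(u - 1)(u + 1)(u + 3) = 0 at u ∈ {-3, -1, 1, 3}; ∂C/∂v = 30v(v - 4)(v - 3)(v + 1) = 0 at v ∈ {-1, 0, 3, 4}.
The Hessian is diagonal: diag(C_uu, C_vv). Second derivatives: C_uu(-3)=720, C_uu(-1)=-240, C_uu(1)=240, C_uu(3)=-720; C_vv(-1)=-600, C_vv(0)=360, C_vv(3)=-360, C_vv(4)=600.
Local maxima occur where both diagonal entries negative: (-1, -1), (-1, 3), (3, -1), (3, 3). Count: 4.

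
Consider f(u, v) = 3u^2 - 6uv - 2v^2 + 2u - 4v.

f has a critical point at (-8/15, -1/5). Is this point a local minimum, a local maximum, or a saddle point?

The Hessian of f is constant: H = [[6, -6], [-6, -4]].
det(H) = 6·(-4) − (-6)² = -60.
Since det(H) < 0, H is indefinite and the critical point is a saddle point.

saddle point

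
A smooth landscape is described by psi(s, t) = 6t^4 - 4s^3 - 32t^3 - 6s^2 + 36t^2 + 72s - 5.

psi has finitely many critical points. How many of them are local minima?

2

psi separates as a function of s plus a function of t, so ∇psi=0 decouples.
∂psi/∂s = -12(s - 2)(s + 3) = 0 at s ∈ {-3, 2}; ∂psi/∂t = 24t(t - 3)(t - 1) = 0 at t ∈ {0, 1, 3}.
The Hessian is diagonal: diag(psi_ss, psi_tt). Second derivatives: psi_ss(-3)=60, psi_ss(2)=-60; psi_tt(0)=72, psi_tt(1)=-48, psi_tt(3)=144.
Local minima occur where both diagonal entries positive: (-3, 0), (-3, 3). Count: 2.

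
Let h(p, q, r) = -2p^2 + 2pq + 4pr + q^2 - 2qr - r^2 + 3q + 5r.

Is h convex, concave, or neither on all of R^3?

h is quadratic, so its Hessian is the constant matrix H = [[-4, 2, 4], [2, 2, -2], [4, -2, -2]].
Leading principal minors: -4, -12, -24.
Neither pattern holds ⇒ H is indefinite ⇒ neither convex nor concave.

neither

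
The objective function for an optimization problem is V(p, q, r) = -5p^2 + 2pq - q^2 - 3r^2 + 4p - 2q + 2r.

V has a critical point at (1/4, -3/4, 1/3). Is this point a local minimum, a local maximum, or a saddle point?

local maximum

The Hessian is constant: H = [[-10, 2, 0], [2, -2, 0], [0, 0, -6]].
Leading principal minors: Δ₁ = -10, Δ₂ = 16, Δ₃ = -96.
The minors alternate sign starting negative (−, +, −), so H is negative definite: a local maximum.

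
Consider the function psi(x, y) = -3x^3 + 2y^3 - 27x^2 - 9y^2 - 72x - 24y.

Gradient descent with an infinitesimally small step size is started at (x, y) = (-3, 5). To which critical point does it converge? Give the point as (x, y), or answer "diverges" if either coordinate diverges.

psi is separable, so gradient descent decouples: x follows -∂psi/∂x, y follows -∂psi/∂y.
∂psi/∂x = -9(x + 2)(x + 4); at x=-3 this is 9, so x decreases.
∂psi/∂y = 6(y - 4)(y + 1); at y=5 this is 36, so y decreases.
x converges to its nearest critical value -4 (a local min of the x-part); y converges to 4. The iterate converges to (-4, 4).

(-4, 4)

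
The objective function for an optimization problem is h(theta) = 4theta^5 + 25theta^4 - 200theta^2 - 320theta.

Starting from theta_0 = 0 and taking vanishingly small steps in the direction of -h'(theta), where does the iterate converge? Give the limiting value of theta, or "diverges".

2

h'(theta) = 20(theta - 2)(theta + 1)(theta + 2)(theta + 4), so h'(0) = -320.
Gradient descent moves in the -h' direction, i.e. theta is increasing.
The nearest critical point in that direction is theta = 2, where h'' = 1440 > 0 (a local minimum). The iterate converges there.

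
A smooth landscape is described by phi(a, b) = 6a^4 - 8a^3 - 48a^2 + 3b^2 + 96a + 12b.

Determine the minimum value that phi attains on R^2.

phi(a,b) separates as P(a) + Q(b), so its minimum is min P + min Q.
P'(a) = 24(a - 2)(a - 1)(a + 2) vanishes at a ∈ {-2, 1, 2}; Q'(b) = 6b + 12 vanishes at b ∈ {-2}.
Local minima of P (where P''>0): P(-2)=-224, P(2)=32. Local minima of Q: Q(-2)=-12.
So the global minimum of phi is P(-2) + Q(-2) = -224 − 12 = -236, attained at (-2, -2).

-236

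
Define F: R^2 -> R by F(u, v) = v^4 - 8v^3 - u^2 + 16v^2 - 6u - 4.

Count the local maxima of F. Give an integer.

1

F separates as a function of u plus a function of v, so ∇F=0 decouples.
∂F/∂u = -2(u + 3) = 0 at u ∈ {-3}; ∂F/∂v = 4v(v - 4)(v - 2) = 0 at v ∈ {0, 2, 4}.
The Hessian is diagonal: diag(F_uu, F_vv). Second derivatives: F_uu(-3)=-2; F_vv(0)=32, F_vv(2)=-16, F_vv(4)=32.
Local maxima occur where both diagonal entries negative: (-3, 2). Count: 1.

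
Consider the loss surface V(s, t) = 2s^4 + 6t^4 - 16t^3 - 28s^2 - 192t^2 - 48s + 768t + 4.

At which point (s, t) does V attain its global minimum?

(3, -4)

V(s,t) separates as P(s) + Q(t) + 4, so its minimum is min P + min Q + 4.
P'(s) = 8(s - 3)(s + 1)(s + 2) vanishes at s ∈ {-2, -1, 3}; Q'(t) = 24(t - 4)(t - 2)(t + 4) vanishes at t ∈ {-4, 2, 4}.
Local minima of P (where P''>0): P(-2)=16, P(3)=-234. Local minima of Q: Q(-4)=-3584, Q(4)=512.
So the global minimum of V is P(3) + Q(-4) + 4 = -234 − 3584 + 4 = -3814, attained at (3, -4).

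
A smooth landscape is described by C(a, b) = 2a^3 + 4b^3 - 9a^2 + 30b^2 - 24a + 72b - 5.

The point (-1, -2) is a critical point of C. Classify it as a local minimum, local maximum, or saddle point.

The mixed partial ∂²C/∂a∂b is 0, so the Hessian at any point is diag(C_aa, C_bb) = diag(6(2a - 3), 12(2b + 5)).
At (-1, -2): H = diag(-30, 12).
The eigenvalues have opposite signs, so H is indefinite: a saddle point.

saddle point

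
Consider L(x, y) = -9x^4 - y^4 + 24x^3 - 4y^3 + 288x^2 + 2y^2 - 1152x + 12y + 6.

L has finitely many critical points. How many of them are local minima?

L separates as a function of x plus a function of y, so ∇L=0 decouples.
∂L/∂x = -36(x - 4)(x - 2)(x + 4) = 0 at x ∈ {-4, 2, 4}; ∂L/∂y = -4(y - 1)(y + 1)(y + 3) = 0 at y ∈ {-3, -1, 1}.
The Hessian is diagonal: diag(L_xx, L_yy). Second derivatives: L_xx(-4)=-1728, L_xx(2)=432, L_xx(4)=-576; L_yy(-3)=-32, L_yy(-1)=16, L_yy(1)=-32.
Local minima occur where both diagonal entries positive: (2, -1). Count: 1.

1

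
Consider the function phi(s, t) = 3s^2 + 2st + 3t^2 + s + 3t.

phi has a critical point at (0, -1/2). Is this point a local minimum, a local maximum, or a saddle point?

local minimum

The Hessian of phi is constant: H = [[6, 2], [2, 6]].
det(H) = 6·6 − 2² = 32.
det(H) > 0 and tr(H) = 12 > 0, so H is positive definite and the point is a local minimum.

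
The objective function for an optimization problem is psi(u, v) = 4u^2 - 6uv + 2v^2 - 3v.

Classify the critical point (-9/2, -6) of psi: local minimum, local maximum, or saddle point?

The Hessian of psi is constant: H = [[8, -6], [-6, 4]].
det(H) = 8·4 − (-6)² = -4.
Since det(H) < 0, H is indefinite and the critical point is a saddle point.

saddle point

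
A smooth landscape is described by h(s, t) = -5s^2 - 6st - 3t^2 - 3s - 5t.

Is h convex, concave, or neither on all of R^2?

concave

h is quadratic, so its Hessian is the constant matrix H = [[-10, -6], [-6, -6]].
det(H) = 24, tr(H) = -16.
det(H) > 0 and tr(H) < 0, so H is negative definite everywhere: concave.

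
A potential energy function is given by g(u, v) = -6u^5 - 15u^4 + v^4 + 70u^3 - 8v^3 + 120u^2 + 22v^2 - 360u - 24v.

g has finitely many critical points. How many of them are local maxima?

2

g separates as a function of u plus a function of v, so ∇g=0 decouples.
∂g/∂u = -30(u - 2)(u - 1)(u + 2)(u + 3) = 0 at u ∈ {-3, -2, 1, 2}; ∂g/∂v = 4(v - 3)(v - 2)(v - 1) = 0 at v ∈ {1, 2, 3}.
The Hessian is diagonal: diag(g_uu, g_vv). Second derivatives: g_uu(-3)=600, g_uu(-2)=-360, g_uu(1)=360, g_uu(2)=-600; g_vv(1)=8, g_vv(2)=-4, g_vv(3)=8.
Local maxima occur where both diagonal entries negative: (-2, 2), (2, 2). Count: 2.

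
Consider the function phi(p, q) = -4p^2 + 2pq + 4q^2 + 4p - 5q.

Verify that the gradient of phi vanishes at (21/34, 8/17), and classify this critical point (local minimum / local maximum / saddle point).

saddle point

∇phi = (-8p + 2q + 4, 2p + 8q - 5); substituting (21/34, 8/17) gives ∇phi = (0, 0), so (21/34, 8/17) is indeed a critical point.
The Hessian of phi is constant: H = [[-8, 2], [2, 8]].
det(H) = (-8)·8 − 2² = -68.
Since det(H) < 0, H is indefinite and the critical point is a saddle point.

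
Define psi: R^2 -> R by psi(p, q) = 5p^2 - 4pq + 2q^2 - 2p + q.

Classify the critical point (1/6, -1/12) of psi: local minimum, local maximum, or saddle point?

local minimum

The Hessian of psi is constant: H = [[10, -4], [-4, 4]].
det(H) = 10·4 − (-4)² = 24.
det(H) > 0 and tr(H) = 14 > 0, so H is positive definite and the point is a local minimum.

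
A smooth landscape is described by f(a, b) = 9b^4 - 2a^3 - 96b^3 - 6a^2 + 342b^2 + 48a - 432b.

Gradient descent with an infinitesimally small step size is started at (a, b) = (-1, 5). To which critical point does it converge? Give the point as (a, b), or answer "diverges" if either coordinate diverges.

(-4, 4)

f is separable, so gradient descent decouples: a follows -∂f/∂a, b follows -∂f/∂b.
∂f/∂a = -6(a - 2)(a + 4); at a=-1 this is 54, so a decreases.
∂f/∂b = 36(b - 4)(b - 3)(b - 1); at b=5 this is 288, so b decreases.
a converges to its nearest critical value -4 (a local min of the a-part); b converges to 4. The iterate converges to (-4, 4).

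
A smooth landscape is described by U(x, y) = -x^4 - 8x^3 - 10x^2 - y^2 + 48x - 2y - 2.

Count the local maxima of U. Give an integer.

2

U separates as a function of x plus a function of y, so ∇U=0 decouples.
∂U/∂x = -4(x - 1)(x + 3)(x + 4) = 0 at x ∈ {-4, -3, 1}; ∂U/∂y = -2(y + 1) = 0 at y ∈ {-1}.
The Hessian is diagonal: diag(U_xx, U_yy). Second derivatives: U_xx(-4)=-20, U_xx(-3)=16, U_xx(1)=-80; U_yy(-1)=-2.
Local maxima occur where both diagonal entries negative: (-4, -1), (1, -1). Count: 2.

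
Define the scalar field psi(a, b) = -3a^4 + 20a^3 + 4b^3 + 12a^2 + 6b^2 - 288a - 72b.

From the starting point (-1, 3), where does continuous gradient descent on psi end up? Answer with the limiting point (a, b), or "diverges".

psi is separable, so gradient descent decouples: a follows -∂psi/∂a, b follows -∂psi/∂b.
∂psi/∂a = -12(a - 4)(a - 3)(a + 2); at a=-1 this is -240, so a increases.
∂psi/∂b = 12(b - 2)(b + 3); at b=3 this is 72, so b decreases.
a converges to its nearest critical value 3 (a local min of the a-part); b converges to 2. The iterate converges to (3, 2).

(3, 2)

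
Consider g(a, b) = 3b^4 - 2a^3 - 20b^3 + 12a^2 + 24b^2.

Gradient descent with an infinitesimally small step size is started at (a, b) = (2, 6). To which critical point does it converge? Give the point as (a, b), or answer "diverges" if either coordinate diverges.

(0, 4)

g is separable, so gradient descent decouples: a follows -∂g/∂a, b follows -∂g/∂b.
∂g/∂a = -6a(a - 4); at a=2 this is 24, so a decreases.
∂g/∂b = 12b(b - 4)(b - 1); at b=6 this is 720, so b decreases.
a converges to its nearest critical value 0 (a local min of the a-part); b converges to 4. The iterate converges to (0, 4).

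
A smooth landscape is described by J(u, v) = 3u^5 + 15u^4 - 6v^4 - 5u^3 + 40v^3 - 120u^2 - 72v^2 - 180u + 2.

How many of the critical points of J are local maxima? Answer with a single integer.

4

J separates as a function of u plus a function of v, so ∇J=0 decouples.
∂J/∂u = 15(u - 2)(u + 1)(u + 2)(u + 3) = 0 at u ∈ {-3, -2, -1, 2}; ∂J/∂v = -24v(v - 3)(v - 2) = 0 at v ∈ {0, 2, 3}.
The Hessian is diagonal: diag(J_uu, J_vv). Second derivatives: J_uu(-3)=-150, J_uu(-2)=60, J_uu(-1)=-90, J_uu(2)=900; J_vv(0)=-144, J_vv(2)=48, J_vv(3)=-72.
Local maxima occur where both diagonal entries negative: (-3, 0), (-3, 3), (-1, 0), (-1, 3). Count: 4.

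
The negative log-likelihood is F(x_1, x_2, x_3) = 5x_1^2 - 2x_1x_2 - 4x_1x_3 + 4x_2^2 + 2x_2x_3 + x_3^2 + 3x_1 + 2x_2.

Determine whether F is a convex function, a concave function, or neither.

F is quadratic, so its Hessian is the constant matrix H = [[10, -2, -4], [-2, 8, 2], [-4, 2, 2]].
Leading principal minors: 10, 76, 16.
All positive ⇒ H ≻ 0 ⇒ convex.

convex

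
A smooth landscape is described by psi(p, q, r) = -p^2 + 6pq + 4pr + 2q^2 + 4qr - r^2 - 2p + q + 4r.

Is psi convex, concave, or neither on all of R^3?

neither

psi is quadratic, so its Hessian is the constant matrix H = [[-2, 6, 4], [6, 4, 4], [4, 4, -2]].
Leading principal minors: -2, -44, 248.
Neither pattern holds ⇒ H is indefinite ⇒ neither convex nor concave.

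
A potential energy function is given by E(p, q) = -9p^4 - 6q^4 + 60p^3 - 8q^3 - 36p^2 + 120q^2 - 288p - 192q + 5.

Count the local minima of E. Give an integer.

E separates as a function of p plus a function of q, so ∇E=0 decouples.
∂E/∂p = -36(p - 4)(p - 2)(p + 1) = 0 at p ∈ {-1, 2, 4}; ∂E/∂q = -24(q - 2)(q - 1)(q + 4) = 0 at q ∈ {-4, 1, 2}.
The Hessian is diagonal: diag(E_pp, E_qq). Second derivatives: E_pp(-1)=-540, E_pp(2)=216, E_pp(4)=-360; E_qq(-4)=-720, E_qq(1)=120, E_qq(2)=-144.
Local minima occur where both diagonal entries positive: (2, 1). Count: 1.

1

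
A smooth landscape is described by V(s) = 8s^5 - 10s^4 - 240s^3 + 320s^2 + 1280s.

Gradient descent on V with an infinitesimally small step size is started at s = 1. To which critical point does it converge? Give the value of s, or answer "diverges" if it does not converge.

-1

V'(s) = 40(s - 4)(s - 2)(s + 1)(s + 4), so V'(1) = 1200.
Gradient descent moves in the -V' direction, i.e. s is decreasing.
The nearest critical point in that direction is s = -1, where V'' = 1800 > 0 (a local minimum). The iterate converges there.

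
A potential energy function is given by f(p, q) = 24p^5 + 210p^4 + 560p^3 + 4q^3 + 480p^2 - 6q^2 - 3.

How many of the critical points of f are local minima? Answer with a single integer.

f separates as a function of p plus a function of q, so ∇f=0 decouples.
∂f/∂p = 120p(p + 1)(p + 2)(p + 4) = 0 at p ∈ {-4, -2, -1, 0}; ∂f/∂q = 12q(q - 1) = 0 at q ∈ {0, 1}.
The Hessian is diagonal: diag(f_pp, f_qq). Second derivatives: f_pp(-4)=-2880, f_pp(-2)=480, f_pp(-1)=-360, f_pp(0)=960; f_qq(0)=-12, f_qq(1)=12.
Local minima occur where both diagonal entries positive: (-2, 1), (0, 1). Count: 2.

2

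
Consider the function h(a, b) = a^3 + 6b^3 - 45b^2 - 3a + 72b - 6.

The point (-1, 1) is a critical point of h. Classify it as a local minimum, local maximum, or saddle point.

The mixed partial ∂²h/∂a∂b is 0, so the Hessian at any point is diag(h_aa, h_bb) = diag(6a, 18(2b - 5)).
At (-1, 1): H = diag(-6, -54).
Both eigenvalues are negative, so H is negative definite: a local maximum.

local maximum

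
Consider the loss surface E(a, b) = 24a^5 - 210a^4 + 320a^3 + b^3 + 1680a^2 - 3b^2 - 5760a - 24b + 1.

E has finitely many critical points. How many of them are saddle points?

E separates as a function of a plus a function of b, so ∇E=0 decouples.
∂E/∂a = 120(a - 4)(a - 3)(a - 2)(a + 2) = 0 at a ∈ {-2, 2, 3, 4}; ∂E/∂b = 3(b - 4)(b + 2) = 0 at b ∈ {-2, 4}.
The Hessian is diagonal: diag(E_aa, E_bb). Second derivatives: E_aa(-2)=-14400, E_aa(2)=960, E_aa(3)=-600, E_aa(4)=1440; E_bb(-2)=-18, E_bb(4)=18.
Saddle points occur where the two diagonal entries have opposite signs: (-2, 4), (2, -2), (3, 4), (4, -2). Count: 4.

4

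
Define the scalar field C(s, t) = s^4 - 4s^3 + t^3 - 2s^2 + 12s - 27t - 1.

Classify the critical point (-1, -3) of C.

saddle point

The mixed partial ∂²C/∂s∂t is 0, so the Hessian at any point is diag(C_ss, C_tt) = diag(4(3s^2 - 6s - 1), 6t).
At (-1, -3): H = diag(32, -18).
The eigenvalues have opposite signs, so H is indefinite: a saddle point.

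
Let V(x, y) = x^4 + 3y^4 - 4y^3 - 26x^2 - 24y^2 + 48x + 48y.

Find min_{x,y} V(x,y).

V(x,y) separates as P(x) + Q(y), so its minimum is min P + min Q.
P'(x) = 4(x - 3)(x - 1)(x + 4) vanishes at x ∈ {-4, 1, 3}; Q'(y) = 12(y - 2)(y - 1)(y + 2) vanishes at y ∈ {-2, 1, 2}.
Local minima of P (where P''>0): P(-4)=-352, P(3)=-9. Local minima of Q: Q(-2)=-112, Q(2)=16.
So the global minimum of V is P(-4) + Q(-2) = -352 − 112 = -464, attained at (-4, -2).

-464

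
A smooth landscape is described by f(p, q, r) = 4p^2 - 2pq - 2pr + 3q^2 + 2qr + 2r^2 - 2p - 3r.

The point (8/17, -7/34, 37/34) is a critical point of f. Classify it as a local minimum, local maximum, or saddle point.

local minimum

The Hessian is constant: H = [[8, -2, -2], [-2, 6, 2], [-2, 2, 4]].
Leading principal minors: Δ₁ = 8, Δ₂ = 44, Δ₃ = 136.
All leading minors are positive, so H is positive definite: a local minimum.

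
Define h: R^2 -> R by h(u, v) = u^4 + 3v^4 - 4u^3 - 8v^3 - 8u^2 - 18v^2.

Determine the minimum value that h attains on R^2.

h(u,v) separates as P(u) + Q(v), so its minimum is min P + min Q.
P'(u) = 4u(u - 4)(u + 1) vanishes at u ∈ {-1, 0, 4}; Q'(v) = 12v(v - 3)(v + 1) vanishes at v ∈ {-1, 0, 3}.
Local minima of P (where P''>0): P(-1)=-3, P(4)=-128. Local minima of Q: Q(-1)=-7, Q(3)=-135.
So the global minimum of h is P(4) + Q(3) = -128 − 135 = -263, attained at (4, 3).

-263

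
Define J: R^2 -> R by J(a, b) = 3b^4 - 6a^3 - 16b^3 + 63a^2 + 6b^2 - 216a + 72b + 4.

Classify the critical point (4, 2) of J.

local maximum

The mixed partial ∂²J/∂a∂b is 0, so the Hessian at any point is diag(J_aa, J_bb) = diag(18(-2a + 7), 12(3b^2 - 8b + 1)).
At (4, 2): H = diag(-18, -36).
Both eigenvalues are negative, so H is negative definite: a local maximum.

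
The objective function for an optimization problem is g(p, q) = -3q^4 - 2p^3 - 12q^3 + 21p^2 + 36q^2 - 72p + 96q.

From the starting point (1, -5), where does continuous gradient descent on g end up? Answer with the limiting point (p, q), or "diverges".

g is separable, so gradient descent decouples: p follows -∂g/∂p, q follows -∂g/∂q.
∂g/∂p = -6(p - 4)(p - 3); at p=1 this is -36, so p increases.
∂g/∂q = -12(q - 2)(q + 1)(q + 4); at q=-5 this is 336, so q decreases.
The q-coordinate has no critical point in that direction and runs off to infinity.

diverges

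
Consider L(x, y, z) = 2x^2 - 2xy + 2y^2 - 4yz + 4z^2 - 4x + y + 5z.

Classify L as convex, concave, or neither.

convex

L is quadratic, so its Hessian is the constant matrix H = [[4, -2, 0], [-2, 4, -4], [0, -4, 8]].
Leading principal minors: 4, 12, 32.
All positive ⇒ H ≻ 0 ⇒ convex.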